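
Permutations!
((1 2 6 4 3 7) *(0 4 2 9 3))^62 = (1 3)(7 9)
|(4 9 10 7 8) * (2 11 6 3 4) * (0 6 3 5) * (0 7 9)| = 18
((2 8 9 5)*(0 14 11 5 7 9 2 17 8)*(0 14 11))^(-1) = ((0 11 5 17 8 2 14)(7 9))^(-1) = (0 14 2 8 17 5 11)(7 9)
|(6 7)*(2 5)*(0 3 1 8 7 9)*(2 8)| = 9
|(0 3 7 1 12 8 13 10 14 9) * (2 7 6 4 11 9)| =24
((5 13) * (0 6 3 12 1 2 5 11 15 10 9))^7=(0 13 3 15 1 9 5 6 11 12 10 2)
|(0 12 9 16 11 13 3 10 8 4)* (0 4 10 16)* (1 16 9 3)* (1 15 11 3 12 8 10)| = |(0 8 1 16 3 9)(11 13 15)| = 6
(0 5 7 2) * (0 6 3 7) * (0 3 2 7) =(7)(0 5 3)(2 6) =[5, 1, 6, 0, 4, 3, 2, 7]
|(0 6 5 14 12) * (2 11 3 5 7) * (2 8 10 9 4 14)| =|(0 6 7 8 10 9 4 14 12)(2 11 3 5)| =36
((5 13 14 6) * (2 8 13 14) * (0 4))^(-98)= ((0 4)(2 8 13)(5 14 6))^(-98)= (2 8 13)(5 14 6)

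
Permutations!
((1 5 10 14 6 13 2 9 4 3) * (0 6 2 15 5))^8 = ((0 6 13 15 5 10 14 2 9 4 3 1))^8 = (0 9 5)(1 2 15)(3 14 13)(4 10 6)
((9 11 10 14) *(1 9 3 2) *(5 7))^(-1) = (1 2 3 14 10 11 9)(5 7)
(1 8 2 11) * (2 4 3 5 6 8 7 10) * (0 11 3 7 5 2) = [11, 5, 3, 2, 7, 6, 8, 10, 4, 9, 0, 1] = (0 11 1 5 6 8 4 7 10)(2 3)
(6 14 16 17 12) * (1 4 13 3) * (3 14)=(1 4 13 14 16 17 12 6 3)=[0, 4, 2, 1, 13, 5, 3, 7, 8, 9, 10, 11, 6, 14, 16, 15, 17, 12]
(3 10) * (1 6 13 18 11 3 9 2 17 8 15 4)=(1 6 13 18 11 3 10 9 2 17 8 15 4)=[0, 6, 17, 10, 1, 5, 13, 7, 15, 2, 9, 3, 12, 18, 14, 4, 16, 8, 11]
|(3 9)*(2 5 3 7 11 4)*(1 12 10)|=21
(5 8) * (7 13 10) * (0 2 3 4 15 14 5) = [2, 1, 3, 4, 15, 8, 6, 13, 0, 9, 7, 11, 12, 10, 5, 14] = (0 2 3 4 15 14 5 8)(7 13 10)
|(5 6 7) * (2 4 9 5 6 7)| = 6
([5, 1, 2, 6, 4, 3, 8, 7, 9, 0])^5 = (0 9 8 6 3 5)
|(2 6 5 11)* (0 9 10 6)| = 7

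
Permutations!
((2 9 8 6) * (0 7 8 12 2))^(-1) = (0 6 8 7)(2 12 9)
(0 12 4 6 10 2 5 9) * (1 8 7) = (0 12 4 6 10 2 5 9)(1 8 7) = [12, 8, 5, 3, 6, 9, 10, 1, 7, 0, 2, 11, 4]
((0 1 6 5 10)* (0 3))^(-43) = ((0 1 6 5 10 3))^(-43) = (0 3 10 5 6 1)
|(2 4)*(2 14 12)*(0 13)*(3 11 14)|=|(0 13)(2 4 3 11 14 12)|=6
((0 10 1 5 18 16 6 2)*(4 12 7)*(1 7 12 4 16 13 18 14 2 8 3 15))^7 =(0 15 7 5 6 2 3 10 1 16 14 8)(13 18)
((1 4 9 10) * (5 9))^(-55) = (10)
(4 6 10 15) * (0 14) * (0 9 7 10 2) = (0 14 9 7 10 15 4 6 2) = [14, 1, 0, 3, 6, 5, 2, 10, 8, 7, 15, 11, 12, 13, 9, 4]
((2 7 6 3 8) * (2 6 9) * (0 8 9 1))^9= ((0 8 6 3 9 2 7 1))^9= (0 8 6 3 9 2 7 1)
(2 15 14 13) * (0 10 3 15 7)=[10, 1, 7, 15, 4, 5, 6, 0, 8, 9, 3, 11, 12, 2, 13, 14]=(0 10 3 15 14 13 2 7)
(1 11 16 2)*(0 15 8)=(0 15 8)(1 11 16 2)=[15, 11, 1, 3, 4, 5, 6, 7, 0, 9, 10, 16, 12, 13, 14, 8, 2]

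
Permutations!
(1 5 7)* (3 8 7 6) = (1 5 6 3 8 7) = [0, 5, 2, 8, 4, 6, 3, 1, 7]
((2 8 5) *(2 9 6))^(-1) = ((2 8 5 9 6))^(-1) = (2 6 9 5 8)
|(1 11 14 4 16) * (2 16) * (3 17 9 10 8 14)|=|(1 11 3 17 9 10 8 14 4 2 16)|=11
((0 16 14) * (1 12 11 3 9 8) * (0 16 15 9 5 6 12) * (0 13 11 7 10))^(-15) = (0 7 6 3 13 8 15 10 12 5 11 1 9)(14 16)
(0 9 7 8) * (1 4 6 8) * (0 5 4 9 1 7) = [1, 9, 2, 3, 6, 4, 8, 7, 5, 0] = (0 1 9)(4 6 8 5)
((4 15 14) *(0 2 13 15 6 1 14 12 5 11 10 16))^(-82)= ((0 2 13 15 12 5 11 10 16)(1 14 4 6))^(-82)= (0 16 10 11 5 12 15 13 2)(1 4)(6 14)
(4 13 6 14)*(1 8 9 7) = (1 8 9 7)(4 13 6 14) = [0, 8, 2, 3, 13, 5, 14, 1, 9, 7, 10, 11, 12, 6, 4]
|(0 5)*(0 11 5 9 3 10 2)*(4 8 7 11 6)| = 30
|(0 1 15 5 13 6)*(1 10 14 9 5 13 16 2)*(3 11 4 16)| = 14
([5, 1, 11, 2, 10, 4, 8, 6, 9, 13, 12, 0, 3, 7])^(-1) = [11, 1, 3, 12, 5, 0, 7, 13, 6, 8, 4, 2, 10, 9]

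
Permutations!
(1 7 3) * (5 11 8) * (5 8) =(1 7 3)(5 11) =[0, 7, 2, 1, 4, 11, 6, 3, 8, 9, 10, 5]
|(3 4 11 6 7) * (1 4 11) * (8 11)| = 10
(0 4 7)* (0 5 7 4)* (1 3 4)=[0, 3, 2, 4, 1, 7, 6, 5]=(1 3 4)(5 7)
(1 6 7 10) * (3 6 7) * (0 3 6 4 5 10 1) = (0 3 4 5 10)(1 7) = [3, 7, 2, 4, 5, 10, 6, 1, 8, 9, 0]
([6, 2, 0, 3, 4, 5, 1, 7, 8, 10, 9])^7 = (0 2 1 6)(9 10)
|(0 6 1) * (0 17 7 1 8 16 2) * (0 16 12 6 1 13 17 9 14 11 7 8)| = 22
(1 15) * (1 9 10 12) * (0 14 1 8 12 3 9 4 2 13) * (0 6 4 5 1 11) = (0 14 11)(1 15 5)(2 13 6 4)(3 9 10)(8 12) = [14, 15, 13, 9, 2, 1, 4, 7, 12, 10, 3, 0, 8, 6, 11, 5]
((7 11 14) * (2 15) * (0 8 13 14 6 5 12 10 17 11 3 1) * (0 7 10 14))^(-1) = ((0 8 13)(1 7 3)(2 15)(5 12 14 10 17 11 6))^(-1) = (0 13 8)(1 3 7)(2 15)(5 6 11 17 10 14 12)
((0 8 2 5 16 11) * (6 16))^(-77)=(16)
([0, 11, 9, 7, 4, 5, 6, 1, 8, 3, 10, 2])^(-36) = [0, 1, 2, 3, 4, 5, 6, 7, 8, 9, 10, 11]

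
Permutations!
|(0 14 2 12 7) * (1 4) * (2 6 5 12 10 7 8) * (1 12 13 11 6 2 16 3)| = 60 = |(0 14 2 10 7)(1 4 12 8 16 3)(5 13 11 6)|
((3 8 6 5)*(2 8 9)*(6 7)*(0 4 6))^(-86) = (0 3 7 5 8 6 2 4 9)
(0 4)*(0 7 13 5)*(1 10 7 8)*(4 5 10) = [5, 4, 2, 3, 8, 0, 6, 13, 1, 9, 7, 11, 12, 10] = (0 5)(1 4 8)(7 13 10)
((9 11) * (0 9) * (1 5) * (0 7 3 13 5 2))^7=((0 9 11 7 3 13 5 1 2))^7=(0 1 13 7 9 2 5 3 11)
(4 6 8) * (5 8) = (4 6 5 8) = [0, 1, 2, 3, 6, 8, 5, 7, 4]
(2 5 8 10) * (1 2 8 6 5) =(1 2)(5 6)(8 10) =[0, 2, 1, 3, 4, 6, 5, 7, 10, 9, 8]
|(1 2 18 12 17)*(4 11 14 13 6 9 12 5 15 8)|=|(1 2 18 5 15 8 4 11 14 13 6 9 12 17)|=14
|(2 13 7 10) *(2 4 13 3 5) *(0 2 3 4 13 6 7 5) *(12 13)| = |(0 2 4 6 7 10 12 13 5 3)| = 10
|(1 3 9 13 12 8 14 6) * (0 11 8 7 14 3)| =11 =|(0 11 8 3 9 13 12 7 14 6 1)|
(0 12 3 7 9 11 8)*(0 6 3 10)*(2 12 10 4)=(0 10)(2 12 4)(3 7 9 11 8 6)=[10, 1, 12, 7, 2, 5, 3, 9, 6, 11, 0, 8, 4]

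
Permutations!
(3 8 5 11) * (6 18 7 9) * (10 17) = [0, 1, 2, 8, 4, 11, 18, 9, 5, 6, 17, 3, 12, 13, 14, 15, 16, 10, 7] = (3 8 5 11)(6 18 7 9)(10 17)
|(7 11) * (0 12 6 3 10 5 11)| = 8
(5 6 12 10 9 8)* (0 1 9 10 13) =(0 1 9 8 5 6 12 13) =[1, 9, 2, 3, 4, 6, 12, 7, 5, 8, 10, 11, 13, 0]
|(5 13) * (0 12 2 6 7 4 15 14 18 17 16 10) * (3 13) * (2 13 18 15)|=36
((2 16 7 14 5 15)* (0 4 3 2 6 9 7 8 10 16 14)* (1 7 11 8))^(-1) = (0 7 1 16 10 8 11 9 6 15 5 14 2 3 4)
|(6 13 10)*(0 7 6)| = |(0 7 6 13 10)| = 5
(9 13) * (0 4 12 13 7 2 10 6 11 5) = (0 4 12 13 9 7 2 10 6 11 5) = [4, 1, 10, 3, 12, 0, 11, 2, 8, 7, 6, 5, 13, 9]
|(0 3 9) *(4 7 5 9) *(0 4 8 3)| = |(3 8)(4 7 5 9)| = 4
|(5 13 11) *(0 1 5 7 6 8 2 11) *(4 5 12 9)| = 35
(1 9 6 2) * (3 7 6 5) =[0, 9, 1, 7, 4, 3, 2, 6, 8, 5] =(1 9 5 3 7 6 2)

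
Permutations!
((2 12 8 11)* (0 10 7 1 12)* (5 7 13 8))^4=(0 11 13)(2 8 10)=((0 10 13 8 11 2)(1 12 5 7))^4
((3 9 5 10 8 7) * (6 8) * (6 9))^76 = ((3 6 8 7)(5 10 9))^76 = (5 10 9)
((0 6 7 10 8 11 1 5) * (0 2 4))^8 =((0 6 7 10 8 11 1 5 2 4))^8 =(0 2 1 8 7)(4 5 11 10 6)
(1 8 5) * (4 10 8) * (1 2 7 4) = (2 7 4 10 8 5) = [0, 1, 7, 3, 10, 2, 6, 4, 5, 9, 8]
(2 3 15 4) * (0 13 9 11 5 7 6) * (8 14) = (0 13 9 11 5 7 6)(2 3 15 4)(8 14) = [13, 1, 3, 15, 2, 7, 0, 6, 14, 11, 10, 5, 12, 9, 8, 4]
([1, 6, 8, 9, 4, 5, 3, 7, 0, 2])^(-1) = [8, 0, 9, 6, 4, 5, 1, 7, 2, 3]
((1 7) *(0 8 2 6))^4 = ((0 8 2 6)(1 7))^4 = (8)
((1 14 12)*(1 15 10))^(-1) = ((1 14 12 15 10))^(-1) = (1 10 15 12 14)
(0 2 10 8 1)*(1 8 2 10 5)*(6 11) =(0 10 2 5 1)(6 11) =[10, 0, 5, 3, 4, 1, 11, 7, 8, 9, 2, 6]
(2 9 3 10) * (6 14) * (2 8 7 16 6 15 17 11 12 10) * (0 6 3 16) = (0 6 14 15 17 11 12 10 8 7)(2 9 16 3) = [6, 1, 9, 2, 4, 5, 14, 0, 7, 16, 8, 12, 10, 13, 15, 17, 3, 11]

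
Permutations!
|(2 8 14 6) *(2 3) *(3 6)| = |(2 8 14 3)| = 4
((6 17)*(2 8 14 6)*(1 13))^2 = ((1 13)(2 8 14 6 17))^2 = (2 14 17 8 6)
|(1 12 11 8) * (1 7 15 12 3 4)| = 15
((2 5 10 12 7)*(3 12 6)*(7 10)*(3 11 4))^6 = ((2 5 7)(3 12 10 6 11 4))^6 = (12)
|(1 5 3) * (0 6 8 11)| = 12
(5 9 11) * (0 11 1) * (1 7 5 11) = (11)(0 1)(5 9 7) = [1, 0, 2, 3, 4, 9, 6, 5, 8, 7, 10, 11]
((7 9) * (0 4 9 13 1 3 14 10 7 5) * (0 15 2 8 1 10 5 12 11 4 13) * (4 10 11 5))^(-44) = ((0 13 11 10 7)(1 3 14 4 9 12 5 15 2 8))^(-44) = (0 13 11 10 7)(1 5 14 2 9)(3 15 4 8 12)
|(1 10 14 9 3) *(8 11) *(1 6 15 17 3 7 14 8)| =|(1 10 8 11)(3 6 15 17)(7 14 9)| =12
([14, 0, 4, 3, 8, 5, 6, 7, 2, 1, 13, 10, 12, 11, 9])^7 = [1, 9, 4, 3, 8, 5, 6, 7, 2, 14, 13, 10, 12, 11, 0]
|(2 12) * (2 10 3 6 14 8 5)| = 8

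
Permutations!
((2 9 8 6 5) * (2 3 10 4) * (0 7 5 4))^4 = (0 10 3 5 7)(2 4 6 8 9)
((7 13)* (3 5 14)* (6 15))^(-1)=(3 14 5)(6 15)(7 13)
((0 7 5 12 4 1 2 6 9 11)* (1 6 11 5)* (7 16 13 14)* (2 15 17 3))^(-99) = (17)(4 6 9 5 12)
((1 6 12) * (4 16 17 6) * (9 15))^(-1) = (1 12 6 17 16 4)(9 15)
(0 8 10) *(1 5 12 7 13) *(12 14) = (0 8 10)(1 5 14 12 7 13) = [8, 5, 2, 3, 4, 14, 6, 13, 10, 9, 0, 11, 7, 1, 12]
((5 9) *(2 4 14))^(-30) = (14) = ((2 4 14)(5 9))^(-30)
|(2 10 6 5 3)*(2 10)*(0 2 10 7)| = 7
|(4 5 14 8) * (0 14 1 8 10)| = 12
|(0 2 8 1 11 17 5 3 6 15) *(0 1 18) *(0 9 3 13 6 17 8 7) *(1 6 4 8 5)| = |(0 2 7)(1 11 5 13 4 8 18 9 3 17)(6 15)| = 30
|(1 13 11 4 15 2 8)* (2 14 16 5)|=10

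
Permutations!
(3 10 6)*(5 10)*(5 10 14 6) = (3 10 5 14 6) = [0, 1, 2, 10, 4, 14, 3, 7, 8, 9, 5, 11, 12, 13, 6]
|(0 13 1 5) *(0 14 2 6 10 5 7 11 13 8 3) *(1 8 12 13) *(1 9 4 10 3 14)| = 56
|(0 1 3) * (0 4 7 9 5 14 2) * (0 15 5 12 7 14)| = |(0 1 3 4 14 2 15 5)(7 9 12)| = 24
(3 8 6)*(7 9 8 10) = (3 10 7 9 8 6) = [0, 1, 2, 10, 4, 5, 3, 9, 6, 8, 7]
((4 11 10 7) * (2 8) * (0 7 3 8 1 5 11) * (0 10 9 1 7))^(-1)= ((1 5 11 9)(2 7 4 10 3 8))^(-1)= (1 9 11 5)(2 8 3 10 4 7)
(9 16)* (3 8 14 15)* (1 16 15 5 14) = (1 16 9 15 3 8)(5 14) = [0, 16, 2, 8, 4, 14, 6, 7, 1, 15, 10, 11, 12, 13, 5, 3, 9]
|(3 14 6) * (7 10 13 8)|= 12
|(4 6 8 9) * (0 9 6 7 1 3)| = |(0 9 4 7 1 3)(6 8)| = 6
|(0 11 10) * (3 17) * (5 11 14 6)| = 6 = |(0 14 6 5 11 10)(3 17)|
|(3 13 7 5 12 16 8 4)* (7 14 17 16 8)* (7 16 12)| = |(3 13 14 17 12 8 4)(5 7)| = 14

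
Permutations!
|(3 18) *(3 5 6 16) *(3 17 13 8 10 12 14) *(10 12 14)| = |(3 18 5 6 16 17 13 8 12 10 14)| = 11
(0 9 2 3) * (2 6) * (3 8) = (0 9 6 2 8 3) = [9, 1, 8, 0, 4, 5, 2, 7, 3, 6]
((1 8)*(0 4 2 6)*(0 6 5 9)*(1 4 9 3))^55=(0 9)(1 8 4 2 5 3)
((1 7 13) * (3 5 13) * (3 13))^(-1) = (1 13 7)(3 5)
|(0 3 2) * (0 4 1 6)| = 6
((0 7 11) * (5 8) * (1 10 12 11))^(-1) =(0 11 12 10 1 7)(5 8)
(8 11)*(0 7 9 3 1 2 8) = (0 7 9 3 1 2 8 11) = [7, 2, 8, 1, 4, 5, 6, 9, 11, 3, 10, 0]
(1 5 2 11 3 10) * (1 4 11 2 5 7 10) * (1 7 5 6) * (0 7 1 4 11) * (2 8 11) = (0 7 10 2 8 11 3 1 5 6 4) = [7, 5, 8, 1, 0, 6, 4, 10, 11, 9, 2, 3]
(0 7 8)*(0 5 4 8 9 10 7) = (4 8 5)(7 9 10) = [0, 1, 2, 3, 8, 4, 6, 9, 5, 10, 7]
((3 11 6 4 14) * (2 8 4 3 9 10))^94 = ((2 8 4 14 9 10)(3 11 6))^94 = (2 9 4)(3 11 6)(8 10 14)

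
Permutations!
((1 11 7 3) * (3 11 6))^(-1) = ((1 6 3)(7 11))^(-1) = (1 3 6)(7 11)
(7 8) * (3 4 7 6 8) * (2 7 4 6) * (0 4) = (0 4)(2 7 3 6 8) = [4, 1, 7, 6, 0, 5, 8, 3, 2]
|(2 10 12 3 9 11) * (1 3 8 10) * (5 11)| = 6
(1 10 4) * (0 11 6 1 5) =(0 11 6 1 10 4 5) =[11, 10, 2, 3, 5, 0, 1, 7, 8, 9, 4, 6]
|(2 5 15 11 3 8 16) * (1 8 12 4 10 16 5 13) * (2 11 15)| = |(1 8 5 2 13)(3 12 4 10 16 11)| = 30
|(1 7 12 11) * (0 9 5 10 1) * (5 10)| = |(0 9 10 1 7 12 11)| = 7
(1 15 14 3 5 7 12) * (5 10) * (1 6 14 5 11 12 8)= (1 15 5 7 8)(3 10 11 12 6 14)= [0, 15, 2, 10, 4, 7, 14, 8, 1, 9, 11, 12, 6, 13, 3, 5]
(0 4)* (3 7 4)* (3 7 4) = (0 7 3 4) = [7, 1, 2, 4, 0, 5, 6, 3]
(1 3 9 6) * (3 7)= (1 7 3 9 6)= [0, 7, 2, 9, 4, 5, 1, 3, 8, 6]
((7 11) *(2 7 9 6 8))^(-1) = ((2 7 11 9 6 8))^(-1) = (2 8 6 9 11 7)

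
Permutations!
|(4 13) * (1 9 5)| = |(1 9 5)(4 13)| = 6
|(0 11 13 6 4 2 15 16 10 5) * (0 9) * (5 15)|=24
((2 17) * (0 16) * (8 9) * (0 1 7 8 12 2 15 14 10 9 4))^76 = (0 8 1)(2 12 9 10 14 15 17)(4 7 16)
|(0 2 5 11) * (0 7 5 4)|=3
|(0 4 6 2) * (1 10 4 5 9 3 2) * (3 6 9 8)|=|(0 5 8 3 2)(1 10 4 9 6)|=5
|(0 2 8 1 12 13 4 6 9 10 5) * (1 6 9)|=|(0 2 8 6 1 12 13 4 9 10 5)|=11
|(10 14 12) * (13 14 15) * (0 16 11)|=|(0 16 11)(10 15 13 14 12)|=15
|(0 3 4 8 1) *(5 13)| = |(0 3 4 8 1)(5 13)| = 10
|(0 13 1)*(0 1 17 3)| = |(0 13 17 3)| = 4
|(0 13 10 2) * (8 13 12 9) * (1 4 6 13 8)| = 9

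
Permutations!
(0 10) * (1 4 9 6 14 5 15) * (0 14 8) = [10, 4, 2, 3, 9, 15, 8, 7, 0, 6, 14, 11, 12, 13, 5, 1] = (0 10 14 5 15 1 4 9 6 8)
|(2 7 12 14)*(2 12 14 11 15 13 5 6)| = 9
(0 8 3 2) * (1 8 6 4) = [6, 8, 0, 2, 1, 5, 4, 7, 3] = (0 6 4 1 8 3 2)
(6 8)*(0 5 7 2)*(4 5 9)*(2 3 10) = (0 9 4 5 7 3 10 2)(6 8) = [9, 1, 0, 10, 5, 7, 8, 3, 6, 4, 2]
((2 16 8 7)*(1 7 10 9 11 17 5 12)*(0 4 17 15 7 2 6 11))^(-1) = ((0 4 17 5 12 1 2 16 8 10 9)(6 11 15 7))^(-1) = (0 9 10 8 16 2 1 12 5 17 4)(6 7 15 11)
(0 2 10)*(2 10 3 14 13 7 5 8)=(0 10)(2 3 14 13 7 5 8)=[10, 1, 3, 14, 4, 8, 6, 5, 2, 9, 0, 11, 12, 7, 13]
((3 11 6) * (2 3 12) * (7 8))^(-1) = (2 12 6 11 3)(7 8) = ((2 3 11 6 12)(7 8))^(-1)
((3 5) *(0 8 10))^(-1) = (0 10 8)(3 5) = ((0 8 10)(3 5))^(-1)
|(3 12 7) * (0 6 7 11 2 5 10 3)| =|(0 6 7)(2 5 10 3 12 11)| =6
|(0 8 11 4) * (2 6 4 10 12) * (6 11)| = 4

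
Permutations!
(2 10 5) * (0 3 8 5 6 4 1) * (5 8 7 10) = (0 3 7 10 6 4 1)(2 5) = [3, 0, 5, 7, 1, 2, 4, 10, 8, 9, 6]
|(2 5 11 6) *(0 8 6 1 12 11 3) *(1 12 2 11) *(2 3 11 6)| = 8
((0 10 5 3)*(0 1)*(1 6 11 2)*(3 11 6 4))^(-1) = (0 1 2 11 5 10)(3 4)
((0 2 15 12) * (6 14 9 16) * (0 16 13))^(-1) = (0 13 9 14 6 16 12 15 2)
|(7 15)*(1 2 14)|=6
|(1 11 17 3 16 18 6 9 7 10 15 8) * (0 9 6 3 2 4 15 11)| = |(0 9 7 10 11 17 2 4 15 8 1)(3 16 18)| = 33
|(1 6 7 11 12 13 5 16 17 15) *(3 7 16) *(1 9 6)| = 30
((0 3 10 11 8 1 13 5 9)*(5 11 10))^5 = (0 3 5 9)(1 13 11 8)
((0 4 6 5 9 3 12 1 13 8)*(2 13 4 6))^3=(0 9 1 13 6 3 4 8 5 12 2)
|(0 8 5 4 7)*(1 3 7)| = |(0 8 5 4 1 3 7)| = 7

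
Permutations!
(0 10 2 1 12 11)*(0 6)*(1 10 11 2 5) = (0 11 6)(1 12 2 10 5) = [11, 12, 10, 3, 4, 1, 0, 7, 8, 9, 5, 6, 2]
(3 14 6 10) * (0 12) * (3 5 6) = (0 12)(3 14)(5 6 10) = [12, 1, 2, 14, 4, 6, 10, 7, 8, 9, 5, 11, 0, 13, 3]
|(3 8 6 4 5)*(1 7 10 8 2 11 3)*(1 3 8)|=21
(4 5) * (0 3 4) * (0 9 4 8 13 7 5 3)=(3 8 13 7 5 9 4)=[0, 1, 2, 8, 3, 9, 6, 5, 13, 4, 10, 11, 12, 7]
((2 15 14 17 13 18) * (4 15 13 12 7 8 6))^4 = ((2 13 18)(4 15 14 17 12 7 8 6))^4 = (2 13 18)(4 12)(6 17)(7 15)(8 14)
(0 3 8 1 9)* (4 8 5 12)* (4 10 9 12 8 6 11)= [3, 12, 2, 5, 6, 8, 11, 7, 1, 0, 9, 4, 10]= (0 3 5 8 1 12 10 9)(4 6 11)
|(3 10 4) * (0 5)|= 6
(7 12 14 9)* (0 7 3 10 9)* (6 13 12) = [7, 1, 2, 10, 4, 5, 13, 6, 8, 3, 9, 11, 14, 12, 0] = (0 7 6 13 12 14)(3 10 9)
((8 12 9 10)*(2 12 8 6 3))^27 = ((2 12 9 10 6 3))^27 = (2 10)(3 9)(6 12)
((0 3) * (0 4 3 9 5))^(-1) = ((0 9 5)(3 4))^(-1) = (0 5 9)(3 4)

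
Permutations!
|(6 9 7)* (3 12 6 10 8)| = |(3 12 6 9 7 10 8)| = 7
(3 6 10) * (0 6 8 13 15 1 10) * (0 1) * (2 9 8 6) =[2, 10, 9, 6, 4, 5, 1, 7, 13, 8, 3, 11, 12, 15, 14, 0] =(0 2 9 8 13 15)(1 10 3 6)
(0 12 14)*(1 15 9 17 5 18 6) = (0 12 14)(1 15 9 17 5 18 6) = [12, 15, 2, 3, 4, 18, 1, 7, 8, 17, 10, 11, 14, 13, 0, 9, 16, 5, 6]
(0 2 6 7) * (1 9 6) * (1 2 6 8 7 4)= (0 6 4 1 9 8 7)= [6, 9, 2, 3, 1, 5, 4, 0, 7, 8]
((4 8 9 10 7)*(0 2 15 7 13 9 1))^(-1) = ((0 2 15 7 4 8 1)(9 10 13))^(-1) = (0 1 8 4 7 15 2)(9 13 10)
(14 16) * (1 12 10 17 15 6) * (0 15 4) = (0 15 6 1 12 10 17 4)(14 16) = [15, 12, 2, 3, 0, 5, 1, 7, 8, 9, 17, 11, 10, 13, 16, 6, 14, 4]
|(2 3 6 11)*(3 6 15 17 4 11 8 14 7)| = 10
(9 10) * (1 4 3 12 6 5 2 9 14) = (1 4 3 12 6 5 2 9 10 14) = [0, 4, 9, 12, 3, 2, 5, 7, 8, 10, 14, 11, 6, 13, 1]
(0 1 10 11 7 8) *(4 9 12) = (0 1 10 11 7 8)(4 9 12) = [1, 10, 2, 3, 9, 5, 6, 8, 0, 12, 11, 7, 4]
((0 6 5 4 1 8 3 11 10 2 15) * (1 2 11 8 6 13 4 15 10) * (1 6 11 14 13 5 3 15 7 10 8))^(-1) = ((0 5 7 10 14 13 4 2 8 15)(1 11 6 3))^(-1) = (0 15 8 2 4 13 14 10 7 5)(1 3 6 11)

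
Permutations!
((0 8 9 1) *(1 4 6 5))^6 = (0 1 5 6 4 9 8)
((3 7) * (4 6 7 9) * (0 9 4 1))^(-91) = ((0 9 1)(3 4 6 7))^(-91) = (0 1 9)(3 4 6 7)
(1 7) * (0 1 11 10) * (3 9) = [1, 7, 2, 9, 4, 5, 6, 11, 8, 3, 0, 10] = (0 1 7 11 10)(3 9)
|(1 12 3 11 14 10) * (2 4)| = 6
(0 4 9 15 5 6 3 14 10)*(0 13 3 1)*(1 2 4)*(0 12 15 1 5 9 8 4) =(0 5 6 2)(1 12 15 9)(3 14 10 13)(4 8) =[5, 12, 0, 14, 8, 6, 2, 7, 4, 1, 13, 11, 15, 3, 10, 9]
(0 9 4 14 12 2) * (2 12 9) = (0 2)(4 14 9) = [2, 1, 0, 3, 14, 5, 6, 7, 8, 4, 10, 11, 12, 13, 9]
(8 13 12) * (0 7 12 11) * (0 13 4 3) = [7, 1, 2, 0, 3, 5, 6, 12, 4, 9, 10, 13, 8, 11] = (0 7 12 8 4 3)(11 13)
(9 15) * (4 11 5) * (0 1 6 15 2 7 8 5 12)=(0 1 6 15 9 2 7 8 5 4 11 12)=[1, 6, 7, 3, 11, 4, 15, 8, 5, 2, 10, 12, 0, 13, 14, 9]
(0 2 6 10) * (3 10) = [2, 1, 6, 10, 4, 5, 3, 7, 8, 9, 0] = (0 2 6 3 10)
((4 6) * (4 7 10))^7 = ((4 6 7 10))^7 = (4 10 7 6)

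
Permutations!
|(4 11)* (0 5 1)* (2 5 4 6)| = 7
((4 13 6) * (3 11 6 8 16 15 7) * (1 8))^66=((1 8 16 15 7 3 11 6 4 13))^66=(1 11 16 4 7)(3 8 6 15 13)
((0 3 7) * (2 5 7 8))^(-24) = ((0 3 8 2 5 7))^(-24) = (8)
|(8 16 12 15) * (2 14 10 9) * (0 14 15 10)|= |(0 14)(2 15 8 16 12 10 9)|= 14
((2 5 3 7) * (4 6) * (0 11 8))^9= (11)(2 5 3 7)(4 6)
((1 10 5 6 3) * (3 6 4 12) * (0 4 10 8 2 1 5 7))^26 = (0 10 3 4 7 5 12)(1 2 8)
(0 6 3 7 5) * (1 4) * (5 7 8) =(0 6 3 8 5)(1 4) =[6, 4, 2, 8, 1, 0, 3, 7, 5]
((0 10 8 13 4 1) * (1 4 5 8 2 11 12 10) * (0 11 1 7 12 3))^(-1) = (0 3 11 1 2 10 12 7)(5 13 8)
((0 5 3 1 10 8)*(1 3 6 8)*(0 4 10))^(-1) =(0 1 10 4 8 6 5)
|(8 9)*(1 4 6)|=6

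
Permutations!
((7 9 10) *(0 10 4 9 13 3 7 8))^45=(13)(4 9)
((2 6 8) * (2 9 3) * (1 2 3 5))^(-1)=((1 2 6 8 9 5))^(-1)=(1 5 9 8 6 2)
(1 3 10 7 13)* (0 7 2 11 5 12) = (0 7 13 1 3 10 2 11 5 12) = [7, 3, 11, 10, 4, 12, 6, 13, 8, 9, 2, 5, 0, 1]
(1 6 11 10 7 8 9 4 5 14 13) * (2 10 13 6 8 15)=(1 8 9 4 5 14 6 11 13)(2 10 7 15)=[0, 8, 10, 3, 5, 14, 11, 15, 9, 4, 7, 13, 12, 1, 6, 2]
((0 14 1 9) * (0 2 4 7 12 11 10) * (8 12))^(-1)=(0 10 11 12 8 7 4 2 9 1 14)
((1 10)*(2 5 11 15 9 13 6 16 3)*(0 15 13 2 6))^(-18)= (16)(0 2 13 9 11 15 5)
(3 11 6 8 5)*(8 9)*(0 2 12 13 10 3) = [2, 1, 12, 11, 4, 0, 9, 7, 5, 8, 3, 6, 13, 10] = (0 2 12 13 10 3 11 6 9 8 5)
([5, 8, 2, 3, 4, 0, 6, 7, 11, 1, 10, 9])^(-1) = [5, 9, 2, 3, 4, 0, 6, 7, 1, 11, 10, 8]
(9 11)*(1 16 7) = (1 16 7)(9 11) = [0, 16, 2, 3, 4, 5, 6, 1, 8, 11, 10, 9, 12, 13, 14, 15, 7]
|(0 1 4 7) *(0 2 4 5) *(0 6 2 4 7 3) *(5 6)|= |(0 1 6 2 7 4 3)|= 7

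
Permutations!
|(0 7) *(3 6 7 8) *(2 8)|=|(0 2 8 3 6 7)|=6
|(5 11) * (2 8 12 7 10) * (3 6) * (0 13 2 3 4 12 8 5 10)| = |(0 13 2 5 11 10 3 6 4 12 7)| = 11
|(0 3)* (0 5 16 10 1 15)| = 7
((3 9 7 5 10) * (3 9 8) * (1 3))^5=((1 3 8)(5 10 9 7))^5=(1 8 3)(5 10 9 7)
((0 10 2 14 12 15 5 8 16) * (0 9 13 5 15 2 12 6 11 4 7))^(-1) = ((0 10 12 2 14 6 11 4 7)(5 8 16 9 13))^(-1) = (0 7 4 11 6 14 2 12 10)(5 13 9 16 8)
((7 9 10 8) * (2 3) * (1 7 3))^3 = (1 10 2 9 3 7 8)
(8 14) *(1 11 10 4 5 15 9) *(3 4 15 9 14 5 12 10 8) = [0, 11, 2, 4, 12, 9, 6, 7, 5, 1, 15, 8, 10, 13, 3, 14] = (1 11 8 5 9)(3 4 12 10 15 14)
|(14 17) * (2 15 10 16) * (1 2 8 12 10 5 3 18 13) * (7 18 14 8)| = 14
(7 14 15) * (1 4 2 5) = (1 4 2 5)(7 14 15) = [0, 4, 5, 3, 2, 1, 6, 14, 8, 9, 10, 11, 12, 13, 15, 7]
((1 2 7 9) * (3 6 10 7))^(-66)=(1 10 2 7 3 9 6)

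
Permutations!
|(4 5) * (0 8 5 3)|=|(0 8 5 4 3)|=5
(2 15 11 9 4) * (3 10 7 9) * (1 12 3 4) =(1 12 3 10 7 9)(2 15 11 4) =[0, 12, 15, 10, 2, 5, 6, 9, 8, 1, 7, 4, 3, 13, 14, 11]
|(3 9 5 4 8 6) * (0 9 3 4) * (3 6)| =|(0 9 5)(3 6 4 8)| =12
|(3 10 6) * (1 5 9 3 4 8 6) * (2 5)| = 6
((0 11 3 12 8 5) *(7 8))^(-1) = (0 5 8 7 12 3 11)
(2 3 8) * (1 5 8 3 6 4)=(1 5 8 2 6 4)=[0, 5, 6, 3, 1, 8, 4, 7, 2]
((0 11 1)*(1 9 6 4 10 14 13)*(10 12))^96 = (0 10 9 13 4)(1 12 11 14 6)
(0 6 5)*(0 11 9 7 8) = [6, 1, 2, 3, 4, 11, 5, 8, 0, 7, 10, 9] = (0 6 5 11 9 7 8)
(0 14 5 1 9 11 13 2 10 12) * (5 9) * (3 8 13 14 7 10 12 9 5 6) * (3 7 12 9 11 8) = (0 12)(1 6 7 10 11 14 5)(2 9 8 13) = [12, 6, 9, 3, 4, 1, 7, 10, 13, 8, 11, 14, 0, 2, 5]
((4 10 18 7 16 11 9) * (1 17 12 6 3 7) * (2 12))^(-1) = ((1 17 2 12 6 3 7 16 11 9 4 10 18))^(-1) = (1 18 10 4 9 11 16 7 3 6 12 2 17)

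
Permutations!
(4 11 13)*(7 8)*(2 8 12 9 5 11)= (2 8 7 12 9 5 11 13 4)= [0, 1, 8, 3, 2, 11, 6, 12, 7, 5, 10, 13, 9, 4]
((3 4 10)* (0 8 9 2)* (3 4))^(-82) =(10)(0 9)(2 8)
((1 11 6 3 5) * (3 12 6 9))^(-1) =(1 5 3 9 11)(6 12)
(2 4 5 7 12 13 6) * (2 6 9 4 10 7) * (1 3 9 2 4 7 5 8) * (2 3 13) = [0, 13, 10, 9, 8, 4, 6, 12, 1, 7, 5, 11, 2, 3] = (1 13 3 9 7 12 2 10 5 4 8)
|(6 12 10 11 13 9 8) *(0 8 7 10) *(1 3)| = 20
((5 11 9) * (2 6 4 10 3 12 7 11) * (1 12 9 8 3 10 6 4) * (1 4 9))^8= (1 7 8)(2 5 9)(3 12 11)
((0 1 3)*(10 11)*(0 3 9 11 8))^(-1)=((0 1 9 11 10 8))^(-1)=(0 8 10 11 9 1)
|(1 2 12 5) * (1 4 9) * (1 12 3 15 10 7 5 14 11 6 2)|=|(2 3 15 10 7 5 4 9 12 14 11 6)|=12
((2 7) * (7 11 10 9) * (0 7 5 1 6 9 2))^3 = (11)(0 7)(1 5 9 6)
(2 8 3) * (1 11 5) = [0, 11, 8, 2, 4, 1, 6, 7, 3, 9, 10, 5] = (1 11 5)(2 8 3)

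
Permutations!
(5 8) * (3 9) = (3 9)(5 8) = [0, 1, 2, 9, 4, 8, 6, 7, 5, 3]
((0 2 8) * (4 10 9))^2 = (0 8 2)(4 9 10)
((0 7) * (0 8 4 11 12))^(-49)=(0 12 11 4 8 7)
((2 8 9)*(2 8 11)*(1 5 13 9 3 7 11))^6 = (1 7 9)(2 3 13)(5 11 8)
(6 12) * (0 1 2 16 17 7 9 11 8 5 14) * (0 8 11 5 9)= (0 1 2 16 17 7)(5 14 8 9)(6 12)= [1, 2, 16, 3, 4, 14, 12, 0, 9, 5, 10, 11, 6, 13, 8, 15, 17, 7]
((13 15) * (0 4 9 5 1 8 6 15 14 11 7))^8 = ((0 4 9 5 1 8 6 15 13 14 11 7))^8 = (0 13 1)(4 14 8)(5 7 15)(6 9 11)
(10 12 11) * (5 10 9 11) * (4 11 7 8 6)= [0, 1, 2, 3, 11, 10, 4, 8, 6, 7, 12, 9, 5]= (4 11 9 7 8 6)(5 10 12)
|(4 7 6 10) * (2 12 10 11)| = |(2 12 10 4 7 6 11)| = 7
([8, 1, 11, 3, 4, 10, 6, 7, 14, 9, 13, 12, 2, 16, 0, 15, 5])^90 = [0, 1, 2, 3, 4, 13, 6, 7, 8, 9, 16, 11, 12, 5, 14, 15, 10]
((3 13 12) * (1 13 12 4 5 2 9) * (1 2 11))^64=(1 11 5 4 13)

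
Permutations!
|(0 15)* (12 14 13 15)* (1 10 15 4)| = 8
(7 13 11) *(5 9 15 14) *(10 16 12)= (5 9 15 14)(7 13 11)(10 16 12)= [0, 1, 2, 3, 4, 9, 6, 13, 8, 15, 16, 7, 10, 11, 5, 14, 12]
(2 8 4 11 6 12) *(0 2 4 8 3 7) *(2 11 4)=[11, 1, 3, 7, 4, 5, 12, 0, 8, 9, 10, 6, 2]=(0 11 6 12 2 3 7)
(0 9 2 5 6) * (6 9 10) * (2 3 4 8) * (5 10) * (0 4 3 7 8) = (0 5 9 7 8 2 10 6 4) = [5, 1, 10, 3, 0, 9, 4, 8, 2, 7, 6]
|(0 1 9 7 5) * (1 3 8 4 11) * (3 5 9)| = |(0 5)(1 3 8 4 11)(7 9)| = 10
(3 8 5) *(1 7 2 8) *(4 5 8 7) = (8)(1 4 5 3)(2 7) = [0, 4, 7, 1, 5, 3, 6, 2, 8]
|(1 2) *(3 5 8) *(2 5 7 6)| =|(1 5 8 3 7 6 2)| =7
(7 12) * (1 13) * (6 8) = (1 13)(6 8)(7 12) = [0, 13, 2, 3, 4, 5, 8, 12, 6, 9, 10, 11, 7, 1]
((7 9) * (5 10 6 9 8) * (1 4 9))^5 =(1 5 9 6 8 4 10 7) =((1 4 9 7 8 5 10 6))^5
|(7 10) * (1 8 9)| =|(1 8 9)(7 10)| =6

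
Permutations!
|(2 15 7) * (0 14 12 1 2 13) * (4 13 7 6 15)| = 14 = |(0 14 12 1 2 4 13)(6 15)|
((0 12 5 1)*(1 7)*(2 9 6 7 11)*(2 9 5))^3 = ((0 12 2 5 11 9 6 7 1))^3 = (0 5 6)(1 2 9)(7 12 11)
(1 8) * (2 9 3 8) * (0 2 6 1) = [2, 6, 9, 8, 4, 5, 1, 7, 0, 3] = (0 2 9 3 8)(1 6)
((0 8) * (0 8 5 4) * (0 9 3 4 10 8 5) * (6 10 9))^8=((3 4 6 10 8 5 9))^8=(3 4 6 10 8 5 9)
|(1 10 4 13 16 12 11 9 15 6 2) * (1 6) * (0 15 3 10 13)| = |(0 15 1 13 16 12 11 9 3 10 4)(2 6)| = 22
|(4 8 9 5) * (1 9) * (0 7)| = 10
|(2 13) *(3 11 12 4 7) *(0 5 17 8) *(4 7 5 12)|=18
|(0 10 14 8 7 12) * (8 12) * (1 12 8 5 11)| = |(0 10 14 8 7 5 11 1 12)| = 9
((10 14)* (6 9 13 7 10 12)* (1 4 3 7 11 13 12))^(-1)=(1 14 10 7 3 4)(6 12 9)(11 13)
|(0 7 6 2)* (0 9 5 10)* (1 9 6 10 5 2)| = 12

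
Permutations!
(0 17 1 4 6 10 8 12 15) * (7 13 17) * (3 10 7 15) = (0 15)(1 4 6 7 13 17)(3 10 8 12) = [15, 4, 2, 10, 6, 5, 7, 13, 12, 9, 8, 11, 3, 17, 14, 0, 16, 1]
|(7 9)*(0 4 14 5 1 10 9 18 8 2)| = |(0 4 14 5 1 10 9 7 18 8 2)| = 11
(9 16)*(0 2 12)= (0 2 12)(9 16)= [2, 1, 12, 3, 4, 5, 6, 7, 8, 16, 10, 11, 0, 13, 14, 15, 9]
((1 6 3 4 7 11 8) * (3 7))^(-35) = (11)(3 4)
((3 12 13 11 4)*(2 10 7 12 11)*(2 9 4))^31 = ((2 10 7 12 13 9 4 3 11))^31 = (2 13 11 12 3 7 4 10 9)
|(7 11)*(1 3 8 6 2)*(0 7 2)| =|(0 7 11 2 1 3 8 6)| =8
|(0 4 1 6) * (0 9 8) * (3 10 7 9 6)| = |(0 4 1 3 10 7 9 8)| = 8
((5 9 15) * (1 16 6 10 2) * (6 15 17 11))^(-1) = (1 2 10 6 11 17 9 5 15 16)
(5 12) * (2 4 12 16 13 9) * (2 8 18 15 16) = (2 4 12 5)(8 18 15 16 13 9) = [0, 1, 4, 3, 12, 2, 6, 7, 18, 8, 10, 11, 5, 9, 14, 16, 13, 17, 15]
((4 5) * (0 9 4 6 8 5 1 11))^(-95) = (11)(5 6 8)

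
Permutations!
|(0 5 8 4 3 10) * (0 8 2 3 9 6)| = |(0 5 2 3 10 8 4 9 6)| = 9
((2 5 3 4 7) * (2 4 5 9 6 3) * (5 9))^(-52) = (3 6 9)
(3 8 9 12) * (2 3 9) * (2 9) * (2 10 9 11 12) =(2 3 8 11 12 10 9) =[0, 1, 3, 8, 4, 5, 6, 7, 11, 2, 9, 12, 10]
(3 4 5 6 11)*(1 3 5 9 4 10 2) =(1 3 10 2)(4 9)(5 6 11) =[0, 3, 1, 10, 9, 6, 11, 7, 8, 4, 2, 5]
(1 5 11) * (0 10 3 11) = (0 10 3 11 1 5) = [10, 5, 2, 11, 4, 0, 6, 7, 8, 9, 3, 1]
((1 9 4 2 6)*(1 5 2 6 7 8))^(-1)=((1 9 4 6 5 2 7 8))^(-1)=(1 8 7 2 5 6 4 9)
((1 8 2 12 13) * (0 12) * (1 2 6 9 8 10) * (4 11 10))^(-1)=((0 12 13 2)(1 4 11 10)(6 9 8))^(-1)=(0 2 13 12)(1 10 11 4)(6 8 9)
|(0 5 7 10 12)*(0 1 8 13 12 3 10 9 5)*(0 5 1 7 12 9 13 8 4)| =8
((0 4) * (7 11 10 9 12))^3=(0 4)(7 9 11 12 10)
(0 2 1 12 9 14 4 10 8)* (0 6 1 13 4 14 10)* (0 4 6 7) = (14)(0 2 13 6 1 12 9 10 8 7) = [2, 12, 13, 3, 4, 5, 1, 0, 7, 10, 8, 11, 9, 6, 14]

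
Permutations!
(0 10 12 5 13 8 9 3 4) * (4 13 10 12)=(0 12 5 10 4)(3 13 8 9)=[12, 1, 2, 13, 0, 10, 6, 7, 9, 3, 4, 11, 5, 8]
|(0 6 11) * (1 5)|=|(0 6 11)(1 5)|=6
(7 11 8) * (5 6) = (5 6)(7 11 8) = [0, 1, 2, 3, 4, 6, 5, 11, 7, 9, 10, 8]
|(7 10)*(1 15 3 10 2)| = 6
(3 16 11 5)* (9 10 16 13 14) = [0, 1, 2, 13, 4, 3, 6, 7, 8, 10, 16, 5, 12, 14, 9, 15, 11] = (3 13 14 9 10 16 11 5)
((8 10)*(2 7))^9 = ((2 7)(8 10))^9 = (2 7)(8 10)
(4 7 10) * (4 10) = (10)(4 7) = [0, 1, 2, 3, 7, 5, 6, 4, 8, 9, 10]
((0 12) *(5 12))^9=(12)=((0 5 12))^9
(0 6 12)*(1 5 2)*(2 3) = (0 6 12)(1 5 3 2) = [6, 5, 1, 2, 4, 3, 12, 7, 8, 9, 10, 11, 0]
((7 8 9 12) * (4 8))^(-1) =(4 7 12 9 8)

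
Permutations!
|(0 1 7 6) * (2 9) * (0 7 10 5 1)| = |(1 10 5)(2 9)(6 7)| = 6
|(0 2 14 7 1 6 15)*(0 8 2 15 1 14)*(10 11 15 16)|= 14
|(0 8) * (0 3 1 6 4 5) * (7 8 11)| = |(0 11 7 8 3 1 6 4 5)| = 9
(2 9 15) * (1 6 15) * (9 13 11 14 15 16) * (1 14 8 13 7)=[0, 6, 7, 3, 4, 5, 16, 1, 13, 14, 10, 8, 12, 11, 15, 2, 9]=(1 6 16 9 14 15 2 7)(8 13 11)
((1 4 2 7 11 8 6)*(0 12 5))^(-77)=((0 12 5)(1 4 2 7 11 8 6))^(-77)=(0 12 5)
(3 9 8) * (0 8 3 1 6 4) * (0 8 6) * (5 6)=[5, 0, 2, 9, 8, 6, 4, 7, 1, 3]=(0 5 6 4 8 1)(3 9)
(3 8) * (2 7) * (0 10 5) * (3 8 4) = (0 10 5)(2 7)(3 4) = [10, 1, 7, 4, 3, 0, 6, 2, 8, 9, 5]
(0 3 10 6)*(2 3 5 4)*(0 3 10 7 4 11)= (0 5 11)(2 10 6 3 7 4)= [5, 1, 10, 7, 2, 11, 3, 4, 8, 9, 6, 0]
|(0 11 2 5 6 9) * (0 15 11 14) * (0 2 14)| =7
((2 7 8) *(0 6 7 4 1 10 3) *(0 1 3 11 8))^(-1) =((0 6 7)(1 10 11 8 2 4 3))^(-1) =(0 7 6)(1 3 4 2 8 11 10)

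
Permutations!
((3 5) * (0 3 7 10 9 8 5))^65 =((0 3)(5 7 10 9 8))^65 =(10)(0 3)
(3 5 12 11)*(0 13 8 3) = (0 13 8 3 5 12 11) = [13, 1, 2, 5, 4, 12, 6, 7, 3, 9, 10, 0, 11, 8]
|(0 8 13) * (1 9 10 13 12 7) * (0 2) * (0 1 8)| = 15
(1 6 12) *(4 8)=(1 6 12)(4 8)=[0, 6, 2, 3, 8, 5, 12, 7, 4, 9, 10, 11, 1]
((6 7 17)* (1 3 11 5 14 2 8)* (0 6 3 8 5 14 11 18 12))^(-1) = (0 12 18 3 17 7 6)(1 8)(2 14 11 5)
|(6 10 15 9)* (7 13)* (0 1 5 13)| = 20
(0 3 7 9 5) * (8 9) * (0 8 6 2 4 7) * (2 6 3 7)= (0 7 3)(2 4)(5 8 9)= [7, 1, 4, 0, 2, 8, 6, 3, 9, 5]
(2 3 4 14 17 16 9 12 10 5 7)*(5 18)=(2 3 4 14 17 16 9 12 10 18 5 7)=[0, 1, 3, 4, 14, 7, 6, 2, 8, 12, 18, 11, 10, 13, 17, 15, 9, 16, 5]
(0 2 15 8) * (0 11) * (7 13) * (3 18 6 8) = [2, 1, 15, 18, 4, 5, 8, 13, 11, 9, 10, 0, 12, 7, 14, 3, 16, 17, 6] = (0 2 15 3 18 6 8 11)(7 13)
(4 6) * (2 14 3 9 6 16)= [0, 1, 14, 9, 16, 5, 4, 7, 8, 6, 10, 11, 12, 13, 3, 15, 2]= (2 14 3 9 6 4 16)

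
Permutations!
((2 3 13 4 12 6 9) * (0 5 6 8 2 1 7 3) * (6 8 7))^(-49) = ((0 5 8 2)(1 6 9)(3 13 4 12 7))^(-49) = (0 2 8 5)(1 9 6)(3 13 4 12 7)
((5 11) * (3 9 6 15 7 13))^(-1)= (3 13 7 15 6 9)(5 11)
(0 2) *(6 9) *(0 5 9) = (0 2 5 9 6) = [2, 1, 5, 3, 4, 9, 0, 7, 8, 6]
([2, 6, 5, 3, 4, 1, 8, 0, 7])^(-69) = [2, 6, 5, 3, 4, 1, 8, 0, 7]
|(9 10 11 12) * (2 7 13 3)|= 4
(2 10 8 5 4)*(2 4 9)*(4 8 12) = [0, 1, 10, 3, 8, 9, 6, 7, 5, 2, 12, 11, 4] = (2 10 12 4 8 5 9)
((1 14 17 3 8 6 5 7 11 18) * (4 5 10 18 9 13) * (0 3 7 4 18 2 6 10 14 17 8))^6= ((0 3)(1 17 7 11 9 13 18)(2 6 14 8 10)(4 5))^6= (1 18 13 9 11 7 17)(2 6 14 8 10)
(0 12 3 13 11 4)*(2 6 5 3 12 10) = (0 10 2 6 5 3 13 11 4) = [10, 1, 6, 13, 0, 3, 5, 7, 8, 9, 2, 4, 12, 11]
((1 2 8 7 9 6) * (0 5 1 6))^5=(0 7 2 5 9 8 1)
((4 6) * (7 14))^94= (14)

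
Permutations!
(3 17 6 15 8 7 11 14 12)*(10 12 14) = (3 17 6 15 8 7 11 10 12) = [0, 1, 2, 17, 4, 5, 15, 11, 7, 9, 12, 10, 3, 13, 14, 8, 16, 6]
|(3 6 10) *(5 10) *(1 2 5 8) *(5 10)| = 6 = |(1 2 10 3 6 8)|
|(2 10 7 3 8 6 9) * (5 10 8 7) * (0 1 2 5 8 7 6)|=|(0 1 2 7 3 6 9 5 10 8)|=10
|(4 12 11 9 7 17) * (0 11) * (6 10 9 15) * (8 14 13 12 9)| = 36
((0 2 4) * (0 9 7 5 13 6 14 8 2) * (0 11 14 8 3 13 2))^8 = (0 11 14 3 13 6 8)(2 7 4 5 9)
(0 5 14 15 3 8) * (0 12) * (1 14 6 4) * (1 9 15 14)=(0 5 6 4 9 15 3 8 12)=[5, 1, 2, 8, 9, 6, 4, 7, 12, 15, 10, 11, 0, 13, 14, 3]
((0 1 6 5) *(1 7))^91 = (0 7 1 6 5)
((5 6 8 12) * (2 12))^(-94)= ((2 12 5 6 8))^(-94)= (2 12 5 6 8)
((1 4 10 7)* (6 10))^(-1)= (1 7 10 6 4)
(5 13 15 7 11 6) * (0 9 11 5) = (0 9 11 6)(5 13 15 7) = [9, 1, 2, 3, 4, 13, 0, 5, 8, 11, 10, 6, 12, 15, 14, 7]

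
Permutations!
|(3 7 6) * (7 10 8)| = 5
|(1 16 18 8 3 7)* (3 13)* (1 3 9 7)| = 8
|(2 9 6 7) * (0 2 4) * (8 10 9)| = 8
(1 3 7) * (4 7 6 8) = (1 3 6 8 4 7) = [0, 3, 2, 6, 7, 5, 8, 1, 4]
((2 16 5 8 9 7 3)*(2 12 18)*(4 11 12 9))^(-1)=(2 18 12 11 4 8 5 16)(3 7 9)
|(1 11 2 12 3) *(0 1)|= 6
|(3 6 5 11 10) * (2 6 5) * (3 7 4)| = |(2 6)(3 5 11 10 7 4)| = 6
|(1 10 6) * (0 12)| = 6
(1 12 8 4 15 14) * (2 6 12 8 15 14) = (1 8 4 14)(2 6 12 15) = [0, 8, 6, 3, 14, 5, 12, 7, 4, 9, 10, 11, 15, 13, 1, 2]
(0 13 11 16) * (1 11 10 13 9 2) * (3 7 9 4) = [4, 11, 1, 7, 3, 5, 6, 9, 8, 2, 13, 16, 12, 10, 14, 15, 0] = (0 4 3 7 9 2 1 11 16)(10 13)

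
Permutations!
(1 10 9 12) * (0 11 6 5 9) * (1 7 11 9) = (0 9 12 7 11 6 5 1 10) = [9, 10, 2, 3, 4, 1, 5, 11, 8, 12, 0, 6, 7]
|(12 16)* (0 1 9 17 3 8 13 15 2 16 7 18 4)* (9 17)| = |(0 1 17 3 8 13 15 2 16 12 7 18 4)| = 13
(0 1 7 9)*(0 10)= (0 1 7 9 10)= [1, 7, 2, 3, 4, 5, 6, 9, 8, 10, 0]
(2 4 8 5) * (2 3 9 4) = (3 9 4 8 5) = [0, 1, 2, 9, 8, 3, 6, 7, 5, 4]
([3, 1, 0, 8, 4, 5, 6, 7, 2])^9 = (0 3 8 2)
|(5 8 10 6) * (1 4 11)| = |(1 4 11)(5 8 10 6)| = 12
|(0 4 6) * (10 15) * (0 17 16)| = 10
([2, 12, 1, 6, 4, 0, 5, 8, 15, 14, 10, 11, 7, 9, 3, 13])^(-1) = (0 5 6 3 14 9 13 15 8 7 12 1 2)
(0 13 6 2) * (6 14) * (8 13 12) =[12, 1, 0, 3, 4, 5, 2, 7, 13, 9, 10, 11, 8, 14, 6] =(0 12 8 13 14 6 2)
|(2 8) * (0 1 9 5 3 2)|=7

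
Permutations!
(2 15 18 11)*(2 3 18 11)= (2 15 11 3 18)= [0, 1, 15, 18, 4, 5, 6, 7, 8, 9, 10, 3, 12, 13, 14, 11, 16, 17, 2]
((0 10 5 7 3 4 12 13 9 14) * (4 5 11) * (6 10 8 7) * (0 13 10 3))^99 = ((0 8 7)(3 5 6)(4 12 10 11)(9 14 13))^99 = (14)(4 11 10 12)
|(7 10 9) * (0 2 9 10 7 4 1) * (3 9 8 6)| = 8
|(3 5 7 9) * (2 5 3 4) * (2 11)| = |(2 5 7 9 4 11)| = 6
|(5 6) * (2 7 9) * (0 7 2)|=|(0 7 9)(5 6)|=6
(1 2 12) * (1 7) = [0, 2, 12, 3, 4, 5, 6, 1, 8, 9, 10, 11, 7] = (1 2 12 7)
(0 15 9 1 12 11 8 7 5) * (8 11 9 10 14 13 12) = (0 15 10 14 13 12 9 1 8 7 5) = [15, 8, 2, 3, 4, 0, 6, 5, 7, 1, 14, 11, 9, 12, 13, 10]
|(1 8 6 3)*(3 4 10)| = |(1 8 6 4 10 3)| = 6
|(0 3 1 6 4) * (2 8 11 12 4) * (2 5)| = |(0 3 1 6 5 2 8 11 12 4)| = 10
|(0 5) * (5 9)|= 3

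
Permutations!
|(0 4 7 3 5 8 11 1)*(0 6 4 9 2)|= |(0 9 2)(1 6 4 7 3 5 8 11)|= 24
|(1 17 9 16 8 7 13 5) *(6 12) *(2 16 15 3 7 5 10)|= 12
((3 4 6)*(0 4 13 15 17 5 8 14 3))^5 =(0 6 4)(3 8 17 13 14 5 15)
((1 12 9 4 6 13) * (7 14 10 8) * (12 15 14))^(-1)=(1 13 6 4 9 12 7 8 10 14 15)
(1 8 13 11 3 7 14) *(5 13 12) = [0, 8, 2, 7, 4, 13, 6, 14, 12, 9, 10, 3, 5, 11, 1] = (1 8 12 5 13 11 3 7 14)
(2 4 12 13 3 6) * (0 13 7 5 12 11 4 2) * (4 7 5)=[13, 1, 2, 6, 11, 12, 0, 4, 8, 9, 10, 7, 5, 3]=(0 13 3 6)(4 11 7)(5 12)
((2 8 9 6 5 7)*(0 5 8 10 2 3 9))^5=(0 6 3 5 8 9 7)(2 10)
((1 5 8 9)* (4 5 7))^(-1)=((1 7 4 5 8 9))^(-1)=(1 9 8 5 4 7)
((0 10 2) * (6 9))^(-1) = (0 2 10)(6 9)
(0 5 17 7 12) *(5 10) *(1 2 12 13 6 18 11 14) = (0 10 5 17 7 13 6 18 11 14 1 2 12) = [10, 2, 12, 3, 4, 17, 18, 13, 8, 9, 5, 14, 0, 6, 1, 15, 16, 7, 11]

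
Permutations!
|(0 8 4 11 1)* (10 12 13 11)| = 8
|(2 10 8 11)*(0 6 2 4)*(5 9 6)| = 9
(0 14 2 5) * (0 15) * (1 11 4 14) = (0 1 11 4 14 2 5 15) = [1, 11, 5, 3, 14, 15, 6, 7, 8, 9, 10, 4, 12, 13, 2, 0]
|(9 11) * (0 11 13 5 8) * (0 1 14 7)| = |(0 11 9 13 5 8 1 14 7)| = 9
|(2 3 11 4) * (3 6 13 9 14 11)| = 7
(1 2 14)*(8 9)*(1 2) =(2 14)(8 9) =[0, 1, 14, 3, 4, 5, 6, 7, 9, 8, 10, 11, 12, 13, 2]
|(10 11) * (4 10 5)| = 4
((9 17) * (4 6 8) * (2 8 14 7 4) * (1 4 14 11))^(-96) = (17)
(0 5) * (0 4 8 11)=(0 5 4 8 11)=[5, 1, 2, 3, 8, 4, 6, 7, 11, 9, 10, 0]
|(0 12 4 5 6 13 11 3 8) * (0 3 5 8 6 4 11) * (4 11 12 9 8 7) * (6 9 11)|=30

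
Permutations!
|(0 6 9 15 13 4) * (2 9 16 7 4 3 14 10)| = 35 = |(0 6 16 7 4)(2 9 15 13 3 14 10)|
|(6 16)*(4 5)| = |(4 5)(6 16)| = 2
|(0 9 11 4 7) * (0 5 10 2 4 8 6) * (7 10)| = |(0 9 11 8 6)(2 4 10)(5 7)| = 30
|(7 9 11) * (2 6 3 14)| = |(2 6 3 14)(7 9 11)| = 12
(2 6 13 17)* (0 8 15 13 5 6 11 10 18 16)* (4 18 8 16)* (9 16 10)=(0 10 8 15 13 17 2 11 9 16)(4 18)(5 6)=[10, 1, 11, 3, 18, 6, 5, 7, 15, 16, 8, 9, 12, 17, 14, 13, 0, 2, 4]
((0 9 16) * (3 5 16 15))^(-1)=(0 16 5 3 15 9)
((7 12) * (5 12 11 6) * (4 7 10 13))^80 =(13) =((4 7 11 6 5 12 10 13))^80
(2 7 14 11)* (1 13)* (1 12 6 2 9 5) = (1 13 12 6 2 7 14 11 9 5) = [0, 13, 7, 3, 4, 1, 2, 14, 8, 5, 10, 9, 6, 12, 11]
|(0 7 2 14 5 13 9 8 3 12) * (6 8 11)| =|(0 7 2 14 5 13 9 11 6 8 3 12)| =12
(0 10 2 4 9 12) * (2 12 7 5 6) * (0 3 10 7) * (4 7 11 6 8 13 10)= (0 11 6 2 7 5 8 13 10 12 3 4 9)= [11, 1, 7, 4, 9, 8, 2, 5, 13, 0, 12, 6, 3, 10]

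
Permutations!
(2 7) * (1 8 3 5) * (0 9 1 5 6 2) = [9, 8, 7, 6, 4, 5, 2, 0, 3, 1] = (0 9 1 8 3 6 2 7)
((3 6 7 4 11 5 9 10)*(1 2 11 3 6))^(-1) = (1 3 4 7 6 10 9 5 11 2) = ((1 2 11 5 9 10 6 7 4 3))^(-1)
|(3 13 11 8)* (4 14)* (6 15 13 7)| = 14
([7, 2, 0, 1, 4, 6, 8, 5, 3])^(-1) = (0 2 1 3 8 6 5 7)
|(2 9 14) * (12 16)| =6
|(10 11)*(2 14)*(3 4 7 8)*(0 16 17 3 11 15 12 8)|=30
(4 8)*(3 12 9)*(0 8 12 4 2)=(0 8 2)(3 4 12 9)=[8, 1, 0, 4, 12, 5, 6, 7, 2, 3, 10, 11, 9]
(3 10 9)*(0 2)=[2, 1, 0, 10, 4, 5, 6, 7, 8, 3, 9]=(0 2)(3 10 9)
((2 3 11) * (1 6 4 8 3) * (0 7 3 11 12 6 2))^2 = ((0 7 3 12 6 4 8 11)(1 2))^2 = (0 3 6 8)(4 11 7 12)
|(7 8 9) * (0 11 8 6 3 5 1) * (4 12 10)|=9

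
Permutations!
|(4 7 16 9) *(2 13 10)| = |(2 13 10)(4 7 16 9)| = 12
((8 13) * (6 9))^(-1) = ((6 9)(8 13))^(-1) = (6 9)(8 13)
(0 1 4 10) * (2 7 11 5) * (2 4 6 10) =[1, 6, 7, 3, 2, 4, 10, 11, 8, 9, 0, 5] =(0 1 6 10)(2 7 11 5 4)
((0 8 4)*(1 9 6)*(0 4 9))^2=((0 8 9 6 1))^2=(0 9 1 8 6)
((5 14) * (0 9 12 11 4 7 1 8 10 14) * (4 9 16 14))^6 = ((0 16 14 5)(1 8 10 4 7)(9 12 11))^6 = (0 14)(1 8 10 4 7)(5 16)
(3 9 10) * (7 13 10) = (3 9 7 13 10) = [0, 1, 2, 9, 4, 5, 6, 13, 8, 7, 3, 11, 12, 10]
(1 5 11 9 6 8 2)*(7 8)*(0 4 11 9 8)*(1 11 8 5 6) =(0 4 8 2 11 5 9 1 6 7) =[4, 6, 11, 3, 8, 9, 7, 0, 2, 1, 10, 5]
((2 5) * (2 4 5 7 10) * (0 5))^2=(0 4 5)(2 10 7)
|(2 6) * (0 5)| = 2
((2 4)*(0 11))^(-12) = ((0 11)(2 4))^(-12) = (11)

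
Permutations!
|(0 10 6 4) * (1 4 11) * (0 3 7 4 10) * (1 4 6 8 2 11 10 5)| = 8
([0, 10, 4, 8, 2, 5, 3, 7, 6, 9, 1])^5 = (1 10)(2 4)(3 6 8)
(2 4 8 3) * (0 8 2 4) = (0 8 3 4 2) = [8, 1, 0, 4, 2, 5, 6, 7, 3]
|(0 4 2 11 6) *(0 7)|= 6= |(0 4 2 11 6 7)|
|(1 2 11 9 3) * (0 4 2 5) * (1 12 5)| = 8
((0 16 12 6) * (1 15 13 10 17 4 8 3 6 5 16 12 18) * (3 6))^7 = (0 13 12 10 5 17 16 4 18 8 1 6 15)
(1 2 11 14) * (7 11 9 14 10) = [0, 2, 9, 3, 4, 5, 6, 11, 8, 14, 7, 10, 12, 13, 1] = (1 2 9 14)(7 11 10)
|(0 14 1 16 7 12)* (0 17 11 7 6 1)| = 12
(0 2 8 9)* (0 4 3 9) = (0 2 8)(3 9 4) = [2, 1, 8, 9, 3, 5, 6, 7, 0, 4]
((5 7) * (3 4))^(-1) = ((3 4)(5 7))^(-1) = (3 4)(5 7)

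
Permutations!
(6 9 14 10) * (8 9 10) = (6 10)(8 9 14) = [0, 1, 2, 3, 4, 5, 10, 7, 9, 14, 6, 11, 12, 13, 8]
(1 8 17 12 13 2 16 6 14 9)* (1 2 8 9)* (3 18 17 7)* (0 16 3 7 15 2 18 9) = (0 16 6 14 1)(2 3 9 18 17 12 13 8 15) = [16, 0, 3, 9, 4, 5, 14, 7, 15, 18, 10, 11, 13, 8, 1, 2, 6, 12, 17]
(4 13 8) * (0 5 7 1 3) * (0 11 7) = (0 5)(1 3 11 7)(4 13 8) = [5, 3, 2, 11, 13, 0, 6, 1, 4, 9, 10, 7, 12, 8]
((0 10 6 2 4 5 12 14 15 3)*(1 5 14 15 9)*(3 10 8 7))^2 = ((0 8 7 3)(1 5 12 15 10 6 2 4 14 9))^2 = (0 7)(1 12 10 2 14)(3 8)(4 9 5 15 6)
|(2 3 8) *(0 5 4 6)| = 12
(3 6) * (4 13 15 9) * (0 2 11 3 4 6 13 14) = (0 2 11 3 13 15 9 6 4 14) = [2, 1, 11, 13, 14, 5, 4, 7, 8, 6, 10, 3, 12, 15, 0, 9]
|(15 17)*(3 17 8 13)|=|(3 17 15 8 13)|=5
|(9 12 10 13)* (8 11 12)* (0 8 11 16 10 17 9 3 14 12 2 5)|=|(0 8 16 10 13 3 14 12 17 9 11 2 5)|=13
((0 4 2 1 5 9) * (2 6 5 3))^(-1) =((0 4 6 5 9)(1 3 2))^(-1) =(0 9 5 6 4)(1 2 3)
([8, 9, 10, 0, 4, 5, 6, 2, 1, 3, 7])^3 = [9, 0, 2, 1, 4, 5, 6, 7, 3, 8, 10]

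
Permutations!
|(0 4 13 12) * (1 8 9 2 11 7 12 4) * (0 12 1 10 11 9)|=6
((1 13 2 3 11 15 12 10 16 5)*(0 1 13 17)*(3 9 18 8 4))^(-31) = ((0 1 17)(2 9 18 8 4 3 11 15 12 10 16 5 13))^(-31) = (0 17 1)(2 12 8 5 11 9 10 4 13 15 18 16 3)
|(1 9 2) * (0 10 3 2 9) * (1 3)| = 6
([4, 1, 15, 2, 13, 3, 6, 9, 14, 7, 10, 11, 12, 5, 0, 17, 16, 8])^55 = [2, 1, 0, 14, 15, 8, 6, 9, 5, 7, 10, 11, 12, 17, 3, 4, 16, 13]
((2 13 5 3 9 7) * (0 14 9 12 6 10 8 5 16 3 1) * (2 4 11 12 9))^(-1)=(0 1 5 8 10 6 12 11 4 7 9 3 16 13 2 14)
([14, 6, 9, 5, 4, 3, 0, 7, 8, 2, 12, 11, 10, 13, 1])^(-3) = (0 14 1 6)(2 9)(3 5)(10 12)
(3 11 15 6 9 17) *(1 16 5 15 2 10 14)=(1 16 5 15 6 9 17 3 11 2 10 14)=[0, 16, 10, 11, 4, 15, 9, 7, 8, 17, 14, 2, 12, 13, 1, 6, 5, 3]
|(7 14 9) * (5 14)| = |(5 14 9 7)| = 4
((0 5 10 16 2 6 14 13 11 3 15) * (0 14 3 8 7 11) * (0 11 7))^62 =((0 5 10 16 2 6 3 15 14 13 11 8))^62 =(0 10 2 3 14 11)(5 16 6 15 13 8)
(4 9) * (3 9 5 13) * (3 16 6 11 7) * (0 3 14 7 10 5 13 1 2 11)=(0 3 9 4 13 16 6)(1 2 11 10 5)(7 14)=[3, 2, 11, 9, 13, 1, 0, 14, 8, 4, 5, 10, 12, 16, 7, 15, 6]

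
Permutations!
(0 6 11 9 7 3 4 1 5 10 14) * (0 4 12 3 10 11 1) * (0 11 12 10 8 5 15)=(0 6 1 15)(3 10 14 4 11 9 7 8 5 12)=[6, 15, 2, 10, 11, 12, 1, 8, 5, 7, 14, 9, 3, 13, 4, 0]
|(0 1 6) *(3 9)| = 6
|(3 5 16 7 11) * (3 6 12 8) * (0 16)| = 9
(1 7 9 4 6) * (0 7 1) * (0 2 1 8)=(0 7 9 4 6 2 1 8)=[7, 8, 1, 3, 6, 5, 2, 9, 0, 4]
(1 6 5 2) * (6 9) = (1 9 6 5 2) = [0, 9, 1, 3, 4, 2, 5, 7, 8, 6]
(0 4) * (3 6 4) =(0 3 6 4) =[3, 1, 2, 6, 0, 5, 4]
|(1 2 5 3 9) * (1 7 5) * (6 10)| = 4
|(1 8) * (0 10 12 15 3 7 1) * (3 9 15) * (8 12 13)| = 4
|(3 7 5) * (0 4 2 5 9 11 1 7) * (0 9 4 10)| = 8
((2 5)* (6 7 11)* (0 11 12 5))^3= (0 7 2 6 5 11 12)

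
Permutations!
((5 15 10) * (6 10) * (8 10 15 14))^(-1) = ((5 14 8 10)(6 15))^(-1) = (5 10 8 14)(6 15)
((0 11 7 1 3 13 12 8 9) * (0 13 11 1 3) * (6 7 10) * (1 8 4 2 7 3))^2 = (0 9 12 2 1 8 13 4 7)(3 10)(6 11)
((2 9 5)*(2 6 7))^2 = (2 5 7 9 6)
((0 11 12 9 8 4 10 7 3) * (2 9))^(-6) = ((0 11 12 2 9 8 4 10 7 3))^(-6) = (0 9 7 12 4)(2 10 11 8 3)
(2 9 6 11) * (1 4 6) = (1 4 6 11 2 9) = [0, 4, 9, 3, 6, 5, 11, 7, 8, 1, 10, 2]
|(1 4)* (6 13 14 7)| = 4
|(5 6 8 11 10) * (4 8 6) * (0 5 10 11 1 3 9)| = |(11)(0 5 4 8 1 3 9)| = 7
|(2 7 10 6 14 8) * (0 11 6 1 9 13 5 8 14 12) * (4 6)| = 40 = |(14)(0 11 4 6 12)(1 9 13 5 8 2 7 10)|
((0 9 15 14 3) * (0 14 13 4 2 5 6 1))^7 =(0 6 2 13 9 1 5 4 15)(3 14)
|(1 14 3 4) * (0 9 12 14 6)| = 8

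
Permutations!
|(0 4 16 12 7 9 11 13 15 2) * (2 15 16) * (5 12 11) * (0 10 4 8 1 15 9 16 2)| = |(0 8 1 15 9 5 12 7 16 11 13 2 10 4)| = 14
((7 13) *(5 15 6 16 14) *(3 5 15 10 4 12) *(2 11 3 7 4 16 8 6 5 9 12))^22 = ((2 11 3 9 12 7 13 4)(5 10 16 14 15)(6 8))^22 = (2 13 12 3)(4 7 9 11)(5 16 15 10 14)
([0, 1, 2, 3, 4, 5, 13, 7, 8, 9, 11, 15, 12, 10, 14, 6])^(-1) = [0, 1, 2, 3, 4, 5, 15, 7, 8, 9, 13, 10, 12, 6, 14, 11]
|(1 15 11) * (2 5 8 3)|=12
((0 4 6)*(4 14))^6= (0 4)(6 14)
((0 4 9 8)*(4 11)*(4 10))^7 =((0 11 10 4 9 8))^7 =(0 11 10 4 9 8)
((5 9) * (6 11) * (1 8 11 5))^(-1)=((1 8 11 6 5 9))^(-1)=(1 9 5 6 11 8)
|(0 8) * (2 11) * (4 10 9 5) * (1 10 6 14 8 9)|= 14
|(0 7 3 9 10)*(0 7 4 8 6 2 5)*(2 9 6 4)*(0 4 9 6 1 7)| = 21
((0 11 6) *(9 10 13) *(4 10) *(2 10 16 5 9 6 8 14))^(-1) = ((0 11 8 14 2 10 13 6)(4 16 5 9))^(-1) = (0 6 13 10 2 14 8 11)(4 9 5 16)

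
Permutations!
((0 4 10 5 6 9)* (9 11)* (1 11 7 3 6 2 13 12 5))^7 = ((0 4 10 1 11 9)(2 13 12 5)(3 6 7))^7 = (0 4 10 1 11 9)(2 5 12 13)(3 6 7)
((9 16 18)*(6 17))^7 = (6 17)(9 16 18)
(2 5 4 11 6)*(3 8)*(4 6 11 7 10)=(11)(2 5 6)(3 8)(4 7 10)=[0, 1, 5, 8, 7, 6, 2, 10, 3, 9, 4, 11]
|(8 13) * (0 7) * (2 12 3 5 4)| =|(0 7)(2 12 3 5 4)(8 13)| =10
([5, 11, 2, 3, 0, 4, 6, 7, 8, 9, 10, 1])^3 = [0, 11, 2, 3, 4, 5, 6, 7, 8, 9, 10, 1]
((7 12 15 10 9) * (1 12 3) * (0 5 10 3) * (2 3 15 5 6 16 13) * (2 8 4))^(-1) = ((0 6 16 13 8 4 2 3 1 12 5 10 9 7))^(-1) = (0 7 9 10 5 12 1 3 2 4 8 13 16 6)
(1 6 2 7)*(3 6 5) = (1 5 3 6 2 7) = [0, 5, 7, 6, 4, 3, 2, 1]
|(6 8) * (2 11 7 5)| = 4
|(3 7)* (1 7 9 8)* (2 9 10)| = 7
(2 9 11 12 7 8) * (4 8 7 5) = [0, 1, 9, 3, 8, 4, 6, 7, 2, 11, 10, 12, 5] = (2 9 11 12 5 4 8)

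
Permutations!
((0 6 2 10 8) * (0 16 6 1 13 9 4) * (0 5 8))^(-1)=(0 10 2 6 16 8 5 4 9 13 1)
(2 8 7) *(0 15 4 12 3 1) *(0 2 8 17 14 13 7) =(0 15 4 12 3 1 2 17 14 13 7 8) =[15, 2, 17, 1, 12, 5, 6, 8, 0, 9, 10, 11, 3, 7, 13, 4, 16, 14]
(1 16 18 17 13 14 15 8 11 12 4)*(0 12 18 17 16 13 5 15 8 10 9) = [12, 13, 2, 3, 1, 15, 6, 7, 11, 0, 9, 18, 4, 14, 8, 10, 17, 5, 16] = (0 12 4 1 13 14 8 11 18 16 17 5 15 10 9)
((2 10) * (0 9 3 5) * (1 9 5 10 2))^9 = ((0 5)(1 9 3 10))^9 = (0 5)(1 9 3 10)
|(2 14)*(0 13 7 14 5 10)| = 7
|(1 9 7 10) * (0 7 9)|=4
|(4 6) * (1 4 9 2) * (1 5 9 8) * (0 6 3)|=|(0 6 8 1 4 3)(2 5 9)|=6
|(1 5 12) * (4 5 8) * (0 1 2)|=|(0 1 8 4 5 12 2)|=7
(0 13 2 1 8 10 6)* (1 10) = (0 13 2 10 6)(1 8) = [13, 8, 10, 3, 4, 5, 0, 7, 1, 9, 6, 11, 12, 2]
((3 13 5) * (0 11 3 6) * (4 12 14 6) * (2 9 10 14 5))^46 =(0 11 3 13 2 9 10 14 6)(4 12 5)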